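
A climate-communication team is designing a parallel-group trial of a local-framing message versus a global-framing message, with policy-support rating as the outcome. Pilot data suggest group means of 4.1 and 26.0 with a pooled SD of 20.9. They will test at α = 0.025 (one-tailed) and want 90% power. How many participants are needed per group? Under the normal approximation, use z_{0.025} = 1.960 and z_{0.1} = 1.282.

Cohen's d = |M₁ − M₂| / SD_pooled = |4.1 − 26.0| / 20.9 = 21.9 / 20.9 = 1.048.
For two independent groups with equal n: n = 2·((z_{α} + z_β) / d)².
z_{α} + z_β = 1.960 + 1.282 = 3.242.
n = 2 × (3.242 / 1.048)² = 2 × 3.094² = 2 × 9.57 = 19.1.
Round up to the next whole participant.

n = 20 per group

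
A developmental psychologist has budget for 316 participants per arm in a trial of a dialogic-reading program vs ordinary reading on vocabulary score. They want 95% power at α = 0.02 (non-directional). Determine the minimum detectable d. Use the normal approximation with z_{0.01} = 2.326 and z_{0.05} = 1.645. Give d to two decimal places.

d_min ≈ 0.32

For two independent groups of n = 316 each: d_min = (z_{α/2} + z_β)·√(2/n).
z-sum = 2.326 + 1.645 = 3.971.
d_min = 3.971 × √(2/316) = 3.971 × 0.0796 = 0.316.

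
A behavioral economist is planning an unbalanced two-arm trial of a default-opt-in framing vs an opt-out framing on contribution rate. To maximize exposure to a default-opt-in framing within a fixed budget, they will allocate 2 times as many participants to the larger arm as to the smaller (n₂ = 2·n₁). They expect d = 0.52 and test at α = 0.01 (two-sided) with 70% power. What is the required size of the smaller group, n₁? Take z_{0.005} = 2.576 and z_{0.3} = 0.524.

With allocation ratio k = n₂/n₁ = 2, Var(x̄₁−x̄₂) = σ²(1/n₁ + 1/(k·n₁)) = σ²·(k+1)/(k·n₁).
So n₁ = (1 + 1/k)·((z_{α/2} + z_β)/d)² = 1.500 × (3.100/0.52)².
n₁ = 1.500 × 35.54 = 53.3.
Round up: n₁ = 54, giving n₂ = 2 × 54 = 108.

n₁ = 54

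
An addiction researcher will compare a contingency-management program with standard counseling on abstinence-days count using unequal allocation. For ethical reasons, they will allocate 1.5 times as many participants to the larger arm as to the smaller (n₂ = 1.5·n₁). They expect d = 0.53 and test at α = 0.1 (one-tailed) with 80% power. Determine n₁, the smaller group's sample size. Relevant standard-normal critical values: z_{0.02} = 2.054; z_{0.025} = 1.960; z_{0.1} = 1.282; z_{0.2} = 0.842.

With allocation ratio k = n₂/n₁ = 1.5, Var(x̄₁−x̄₂) = σ²(1/n₁ + 1/(k·n₁)) = σ²·(k+1)/(k·n₁).
So n₁ = (1 + 1/k)·((z_{α} + z_β)/d)² = 1.667 × (2.124/0.53)².
n₁ = 1.667 × 16.06 = 26.8.
Round up: n₁ = 27, giving n₂ = ⌈1.5 × 27⌉ = ⌈40.5⌉ = 41.

n₁ = 27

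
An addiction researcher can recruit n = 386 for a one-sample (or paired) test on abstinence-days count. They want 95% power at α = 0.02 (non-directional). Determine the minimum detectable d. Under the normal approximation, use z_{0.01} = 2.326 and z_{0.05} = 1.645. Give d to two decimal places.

For a single sample (or paired design) of n = 386: d_min = (z_{α/2} + z_β)/√n.
z-sum = 2.326 + 1.645 = 3.971.
d_min = 3.971 / √386 = 3.971 / 19.647 = 0.202.

d_min ≈ 0.20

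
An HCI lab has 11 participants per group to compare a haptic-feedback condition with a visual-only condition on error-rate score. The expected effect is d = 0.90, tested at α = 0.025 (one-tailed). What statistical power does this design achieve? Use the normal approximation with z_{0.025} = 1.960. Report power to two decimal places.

power ≈ 0.56

For two equal groups, power = Φ(d·√(n/2) − z_{α}).
d·√(n/2) = 0.90 × √(11/2) = 0.90 × 2.345 = 2.111.
z_β = 2.111 − 1.960 = 0.151.
Power = Φ(0.151) = 0.560.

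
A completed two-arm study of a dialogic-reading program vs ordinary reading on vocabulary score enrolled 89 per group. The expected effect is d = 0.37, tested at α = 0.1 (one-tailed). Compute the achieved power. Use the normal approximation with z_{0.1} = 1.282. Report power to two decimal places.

power ≈ 0.88

For two equal groups, power = Φ(d·√(n/2) − z_{α}).
d·√(n/2) = 0.37 × √(89/2) = 0.37 × 6.671 = 2.468.
z_β = 2.468 − 1.282 = 1.186.
Power = Φ(1.186) = 0.882.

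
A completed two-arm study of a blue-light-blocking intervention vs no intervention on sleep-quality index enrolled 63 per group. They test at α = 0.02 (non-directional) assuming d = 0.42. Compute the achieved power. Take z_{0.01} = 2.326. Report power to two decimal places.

power ≈ 0.51

For two equal groups, power = Φ(d·√(n/2) − z_{α/2}).
d·√(n/2) = 0.42 × √(63/2) = 0.42 × 5.612 = 2.357.
z_β = 2.357 − 2.326 = 0.031.
Power = Φ(0.031) = 0.512.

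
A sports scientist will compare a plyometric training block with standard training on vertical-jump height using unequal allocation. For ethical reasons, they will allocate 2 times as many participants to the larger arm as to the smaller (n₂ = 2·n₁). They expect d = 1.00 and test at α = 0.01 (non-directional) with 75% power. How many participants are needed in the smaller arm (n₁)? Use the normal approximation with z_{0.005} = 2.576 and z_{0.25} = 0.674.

n₁ = 16

With allocation ratio k = n₂/n₁ = 2, Var(x̄₁−x̄₂) = σ²(1/n₁ + 1/(k·n₁)) = σ²·(k+1)/(k·n₁).
So n₁ = (1 + 1/k)·((z_{α/2} + z_β)/d)² = 1.500 × (3.250/1.00)².
n₁ = 1.500 × 10.56 = 15.8.
Round up: n₁ = 16, giving n₂ = 2 × 16 = 32.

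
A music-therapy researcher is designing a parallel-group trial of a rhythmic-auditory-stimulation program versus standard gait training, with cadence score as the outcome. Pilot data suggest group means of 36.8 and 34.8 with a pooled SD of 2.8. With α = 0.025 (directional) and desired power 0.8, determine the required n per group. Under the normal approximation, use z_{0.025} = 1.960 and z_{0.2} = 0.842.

n = 31 per group

Cohen's d = |M₁ − M₂| / SD_pooled = |36.8 − 34.8| / 2.8 = 2.0 / 2.8 = 0.714.
For two independent groups with equal n: n = 2·((z_{α} + z_β) / d)².
z_{α} + z_β = 1.960 + 0.842 = 2.802.
n = 2 × (2.802 / 0.714)² = 2 × 3.924² = 2 × 15.40 = 30.8.
Round up to the next whole participant.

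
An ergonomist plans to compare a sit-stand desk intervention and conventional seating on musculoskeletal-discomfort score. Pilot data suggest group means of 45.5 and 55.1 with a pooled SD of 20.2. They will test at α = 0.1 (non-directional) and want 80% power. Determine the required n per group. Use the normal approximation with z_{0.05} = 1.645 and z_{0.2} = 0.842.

n = 55 per group

Cohen's d = |M₁ − M₂| / SD_pooled = |45.5 − 55.1| / 20.2 = 9.6 / 20.2 = 0.475.
For two independent groups with equal n: n = 2·((z_{α/2} + z_β) / d)².
z_{α/2} + z_β = 1.645 + 0.842 = 2.487.
n = 2 × (2.487 / 0.475)² = 2 × 5.236² = 2 × 27.41 = 54.8.
Round up to the next whole participant.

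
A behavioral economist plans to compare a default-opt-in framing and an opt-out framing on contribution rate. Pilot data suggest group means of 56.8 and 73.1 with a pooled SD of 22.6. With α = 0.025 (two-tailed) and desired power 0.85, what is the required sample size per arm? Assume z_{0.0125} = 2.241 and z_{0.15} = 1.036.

n = 42 per group

Cohen's d = |M₁ − M₂| / SD_pooled = |56.8 − 73.1| / 22.6 = 16.3 / 22.6 = 0.721.
For two independent groups with equal n: n = 2·((z_{α/2} + z_β) / d)².
z_{α/2} + z_β = 2.241 + 1.036 = 3.277.
n = 2 × (3.277 / 0.721)² = 2 × 4.545² = 2 × 20.66 = 41.3.
Round up to the next whole participant.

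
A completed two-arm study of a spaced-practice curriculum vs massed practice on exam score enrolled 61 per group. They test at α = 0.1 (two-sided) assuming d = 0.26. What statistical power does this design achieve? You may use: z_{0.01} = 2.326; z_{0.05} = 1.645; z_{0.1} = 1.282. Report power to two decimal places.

For two equal groups, power = Φ(d·√(n/2) − z_{α/2}).
d·√(n/2) = 0.26 × √(61/2) = 0.26 × 5.523 = 1.436.
z_β = 1.436 − 1.645 = -0.209.
Power = Φ(-0.209) = 0.417.

power ≈ 0.42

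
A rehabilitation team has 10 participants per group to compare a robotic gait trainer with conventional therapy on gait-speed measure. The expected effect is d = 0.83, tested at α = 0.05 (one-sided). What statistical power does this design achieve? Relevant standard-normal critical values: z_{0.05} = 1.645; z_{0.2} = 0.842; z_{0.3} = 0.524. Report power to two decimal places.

power ≈ 0.58

For two equal groups, power = Φ(d·√(n/2) − z_{α}).
d·√(n/2) = 0.83 × √(10/2) = 0.83 × 2.236 = 1.856.
z_β = 1.856 − 1.645 = 0.211.
Power = Φ(0.211) = 0.584.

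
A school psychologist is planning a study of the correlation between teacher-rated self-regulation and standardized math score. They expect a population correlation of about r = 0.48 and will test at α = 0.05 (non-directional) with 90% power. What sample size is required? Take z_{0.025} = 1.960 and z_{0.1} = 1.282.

Fisher's z: C = ½·ln((1+r)/(1−r)) = ½·ln(2.8462) = 0.5230.
n = ((z_{α/2} + z_β)/C)² + 3.
(1.960 + 1.282) / 0.5230 = 3.242 / 0.5230 = 6.199.
n = 6.199² + 3 = 38.43 + 3 = 41.4.
Round up.

n = 42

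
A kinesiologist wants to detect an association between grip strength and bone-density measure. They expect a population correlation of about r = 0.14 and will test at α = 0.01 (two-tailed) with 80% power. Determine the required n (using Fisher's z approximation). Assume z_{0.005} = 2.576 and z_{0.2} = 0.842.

Fisher's z: C = ½·ln((1+r)/(1−r)) = ½·ln(1.3256) = 0.1409.
n = ((z_{α/2} + z_β)/C)² + 3.
(2.576 + 0.842) / 0.1409 = 3.418 / 0.1409 = 24.258.
n = 24.258² + 3 = 588.47 + 3 = 591.5.
Round up.

n = 592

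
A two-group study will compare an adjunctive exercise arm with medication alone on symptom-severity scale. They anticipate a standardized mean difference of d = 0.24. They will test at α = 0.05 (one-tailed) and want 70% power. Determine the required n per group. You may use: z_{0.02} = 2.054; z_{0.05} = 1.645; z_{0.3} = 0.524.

n = 164 per group

For two independent groups with equal n: n = 2·((z_{α} + z_β) / d)².
z_{α} + z_β = 1.645 + 0.524 = 2.169.
n = 2 × (2.169 / 0.24)² = 2 × 9.037² = 2 × 81.68 = 163.4.
Round up to the next whole participant.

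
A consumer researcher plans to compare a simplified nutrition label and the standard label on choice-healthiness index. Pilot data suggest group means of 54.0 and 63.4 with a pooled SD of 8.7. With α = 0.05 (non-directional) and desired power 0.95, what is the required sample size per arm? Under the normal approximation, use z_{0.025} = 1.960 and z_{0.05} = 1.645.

n = 23 per group

Cohen's d = |M₁ − M₂| / SD_pooled = |54.0 − 63.4| / 8.7 = 9.4 / 8.7 = 1.080.
For two independent groups with equal n: n = 2·((z_{α/2} + z_β) / d)².
z_{α/2} + z_β = 1.960 + 1.645 = 3.605.
n = 2 × (3.605 / 1.080)² = 2 × 3.338² = 2 × 11.14 = 22.3.
Round up to the next whole participant.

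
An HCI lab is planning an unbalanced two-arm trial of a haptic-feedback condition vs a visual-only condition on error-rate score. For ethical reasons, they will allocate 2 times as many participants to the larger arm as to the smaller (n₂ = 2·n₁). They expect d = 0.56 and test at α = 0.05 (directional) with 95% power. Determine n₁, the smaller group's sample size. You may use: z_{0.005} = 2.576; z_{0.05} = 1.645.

n₁ = 52

With allocation ratio k = n₂/n₁ = 2, Var(x̄₁−x̄₂) = σ²(1/n₁ + 1/(k·n₁)) = σ²·(k+1)/(k·n₁).
So n₁ = (1 + 1/k)·((z_{α} + z_β)/d)² = 1.500 × (3.290/0.56)².
n₁ = 1.500 × 34.52 = 51.8.
Round up: n₁ = 52, giving n₂ = 2 × 52 = 104.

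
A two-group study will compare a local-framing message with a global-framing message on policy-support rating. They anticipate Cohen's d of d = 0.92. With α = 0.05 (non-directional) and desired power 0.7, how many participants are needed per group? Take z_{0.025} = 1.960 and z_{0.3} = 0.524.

n = 15 per group

For two independent groups with equal n: n = 2·((z_{α/2} + z_β) / d)².
z_{α/2} + z_β = 1.960 + 0.524 = 2.484.
n = 2 × (2.484 / 0.92)² = 2 × 2.700² = 2 × 7.29 = 14.6.
Round up to the next whole participant.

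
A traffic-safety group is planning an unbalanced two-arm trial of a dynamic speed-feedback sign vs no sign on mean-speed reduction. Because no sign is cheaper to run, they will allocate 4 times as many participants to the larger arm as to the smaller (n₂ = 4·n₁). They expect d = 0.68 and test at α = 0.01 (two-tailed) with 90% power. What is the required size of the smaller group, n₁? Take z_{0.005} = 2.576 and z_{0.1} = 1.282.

With allocation ratio k = n₂/n₁ = 4, Var(x̄₁−x̄₂) = σ²(1/n₁ + 1/(k·n₁)) = σ²·(k+1)/(k·n₁).
So n₁ = (1 + 1/k)·((z_{α/2} + z_β)/d)² = 1.250 × (3.858/0.68)².
n₁ = 1.250 × 32.19 = 40.2.
Round up: n₁ = 41, giving n₂ = 4 × 41 = 164.

n₁ = 41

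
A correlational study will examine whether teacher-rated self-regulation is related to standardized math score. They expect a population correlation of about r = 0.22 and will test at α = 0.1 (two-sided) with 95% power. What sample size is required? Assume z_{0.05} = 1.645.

n = 220

Fisher's z: C = ½·ln((1+r)/(1−r)) = ½·ln(1.5641) = 0.2237.
n = ((z_{α/2} + z_β)/C)² + 3.
(1.645 + 1.645) / 0.2237 = 3.290 / 0.2237 = 14.707.
n = 14.707² + 3 = 216.30 + 3 = 219.3.
Round up.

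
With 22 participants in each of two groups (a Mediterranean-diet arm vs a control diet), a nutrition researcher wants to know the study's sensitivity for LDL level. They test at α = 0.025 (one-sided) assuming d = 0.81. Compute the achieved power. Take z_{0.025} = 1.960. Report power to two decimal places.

power ≈ 0.77

For two equal groups, power = Φ(d·√(n/2) − z_{α}).
d·√(n/2) = 0.81 × √(22/2) = 0.81 × 3.317 = 2.686.
z_β = 2.686 − 1.960 = 0.726.
Power = Φ(0.726) = 0.766.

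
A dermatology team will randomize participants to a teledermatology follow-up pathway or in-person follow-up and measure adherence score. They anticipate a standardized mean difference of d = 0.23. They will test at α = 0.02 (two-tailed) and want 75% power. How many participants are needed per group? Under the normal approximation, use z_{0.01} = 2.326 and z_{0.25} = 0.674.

For two independent groups with equal n: n = 2·((z_{α/2} + z_β) / d)².
z_{α/2} + z_β = 2.326 + 0.674 = 3.000.
n = 2 × (3.000 / 0.23)² = 2 × 13.043² = 2 × 170.13 = 340.3.
Round up to the next whole participant.

n = 341 per group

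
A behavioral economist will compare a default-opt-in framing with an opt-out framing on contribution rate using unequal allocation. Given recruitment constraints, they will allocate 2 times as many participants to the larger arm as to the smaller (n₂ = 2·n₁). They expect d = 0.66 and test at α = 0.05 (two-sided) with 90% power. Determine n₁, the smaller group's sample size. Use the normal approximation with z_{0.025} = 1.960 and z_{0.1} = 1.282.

n₁ = 37

With allocation ratio k = n₂/n₁ = 2, Var(x̄₁−x̄₂) = σ²(1/n₁ + 1/(k·n₁)) = σ²·(k+1)/(k·n₁).
So n₁ = (1 + 1/k)·((z_{α/2} + z_β)/d)² = 1.500 × (3.242/0.66)².
n₁ = 1.500 × 24.13 = 36.2.
Round up: n₁ = 37, giving n₂ = 2 × 37 = 74.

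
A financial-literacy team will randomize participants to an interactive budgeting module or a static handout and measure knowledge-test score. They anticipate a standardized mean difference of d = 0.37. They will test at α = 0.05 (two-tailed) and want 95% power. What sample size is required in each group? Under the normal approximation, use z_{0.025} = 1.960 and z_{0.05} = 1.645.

n = 190 per group

For two independent groups with equal n: n = 2·((z_{α/2} + z_β) / d)².
z_{α/2} + z_β = 1.960 + 1.645 = 3.605.
n = 2 × (3.605 / 0.37)² = 2 × 9.743² = 2 × 94.93 = 189.9.
Round up to the next whole participant.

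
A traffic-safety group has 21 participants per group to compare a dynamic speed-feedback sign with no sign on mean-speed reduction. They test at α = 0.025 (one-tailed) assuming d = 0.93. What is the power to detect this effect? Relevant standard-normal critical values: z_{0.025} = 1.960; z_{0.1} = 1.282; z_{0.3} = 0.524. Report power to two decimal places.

power ≈ 0.85

For two equal groups, power = Φ(d·√(n/2) − z_{α}).
d·√(n/2) = 0.93 × √(21/2) = 0.93 × 3.240 = 3.014.
z_β = 3.014 − 1.960 = 1.054.
Power = Φ(1.054) = 0.854.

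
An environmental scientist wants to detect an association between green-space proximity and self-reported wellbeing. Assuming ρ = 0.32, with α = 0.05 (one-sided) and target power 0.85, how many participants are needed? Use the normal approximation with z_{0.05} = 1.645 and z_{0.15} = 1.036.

Fisher's z: C = ½·ln((1+r)/(1−r)) = ½·ln(1.9412) = 0.3316.
n = ((z_{α} + z_β)/C)² + 3.
(1.645 + 1.036) / 0.3316 = 2.681 / 0.3316 = 8.085.
n = 8.085² + 3 = 65.37 + 3 = 68.4.
Round up.

n = 69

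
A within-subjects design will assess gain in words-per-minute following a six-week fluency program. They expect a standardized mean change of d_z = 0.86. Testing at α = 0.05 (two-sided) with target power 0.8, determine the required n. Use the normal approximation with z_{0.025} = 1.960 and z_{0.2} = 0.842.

For a paired (one-sample on differences) test: n = ((z_{α/2} + z_β) / d)².
z_{α/2} + z_β = 1.960 + 0.842 = 2.802.
n = (2.802 / 0.86)² = 3.258² = 10.62.
Round up.

n = 11 pairs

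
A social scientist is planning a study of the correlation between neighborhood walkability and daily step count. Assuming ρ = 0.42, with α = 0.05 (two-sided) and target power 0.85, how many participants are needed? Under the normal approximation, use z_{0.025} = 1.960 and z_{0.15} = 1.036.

Fisher's z: C = ½·ln((1+r)/(1−r)) = ½·ln(2.4483) = 0.4477.
n = ((z_{α/2} + z_β)/C)² + 3.
(1.960 + 1.036) / 0.4477 = 2.996 / 0.4477 = 6.692.
n = 6.692² + 3 = 44.78 + 3 = 47.8.
Round up.

n = 48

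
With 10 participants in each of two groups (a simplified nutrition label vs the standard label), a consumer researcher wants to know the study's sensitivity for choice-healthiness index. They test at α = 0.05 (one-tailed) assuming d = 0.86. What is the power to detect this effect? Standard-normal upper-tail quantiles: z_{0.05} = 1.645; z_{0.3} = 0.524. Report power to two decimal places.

For two equal groups, power = Φ(d·√(n/2) − z_{α}).
d·√(n/2) = 0.86 × √(10/2) = 0.86 × 2.236 = 1.923.
z_β = 1.923 − 1.645 = 0.278.
Power = Φ(0.278) = 0.610.

power ≈ 0.61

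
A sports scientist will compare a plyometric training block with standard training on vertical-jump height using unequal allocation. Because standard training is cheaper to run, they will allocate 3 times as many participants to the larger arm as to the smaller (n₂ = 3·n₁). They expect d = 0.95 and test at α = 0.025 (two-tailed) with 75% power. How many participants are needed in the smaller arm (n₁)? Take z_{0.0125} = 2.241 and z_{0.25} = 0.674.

n₁ = 13

With allocation ratio k = n₂/n₁ = 3, Var(x̄₁−x̄₂) = σ²(1/n₁ + 1/(k·n₁)) = σ²·(k+1)/(k·n₁).
So n₁ = (1 + 1/k)·((z_{α/2} + z_β)/d)² = 1.333 × (2.915/0.95)².
n₁ = 1.333 × 9.42 = 12.6.
Round up: n₁ = 13, giving n₂ = 3 × 13 = 39.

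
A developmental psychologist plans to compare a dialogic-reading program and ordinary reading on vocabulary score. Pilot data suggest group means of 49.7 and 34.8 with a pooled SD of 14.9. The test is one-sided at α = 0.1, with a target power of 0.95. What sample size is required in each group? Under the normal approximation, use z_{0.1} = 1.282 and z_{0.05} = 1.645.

Cohen's d = |M₁ − M₂| / SD_pooled = |49.7 − 34.8| / 14.9 = 14.9 / 14.9 = 1.000.
For two independent groups with equal n: n = 2·((z_{α} + z_β) / d)².
z_{α} + z_β = 1.282 + 1.645 = 2.927.
n = 2 × (2.927 / 1.000)² = 2 × 2.927² = 2 × 8.57 = 17.1.
Round up to the next whole participant.

n = 18 per group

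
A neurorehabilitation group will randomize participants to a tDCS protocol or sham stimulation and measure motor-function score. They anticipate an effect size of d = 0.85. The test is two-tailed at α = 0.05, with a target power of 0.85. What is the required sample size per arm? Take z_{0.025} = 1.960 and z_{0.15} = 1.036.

For two independent groups with equal n: n = 2·((z_{α/2} + z_β) / d)².
z_{α/2} + z_β = 1.960 + 1.036 = 2.996.
n = 2 × (2.996 / 0.85)² = 2 × 3.525² = 2 × 12.42 = 24.8.
Round up to the next whole participant.

n = 25 per group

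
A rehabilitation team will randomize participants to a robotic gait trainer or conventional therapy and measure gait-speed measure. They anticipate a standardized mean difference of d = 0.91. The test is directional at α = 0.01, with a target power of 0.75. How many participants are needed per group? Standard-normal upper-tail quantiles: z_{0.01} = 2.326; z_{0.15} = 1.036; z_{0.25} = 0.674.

For two independent groups with equal n: n = 2·((z_{α} + z_β) / d)².
z_{α} + z_β = 2.326 + 0.674 = 3.000.
n = 2 × (3.000 / 0.91)² = 2 × 3.297² = 2 × 10.87 = 21.7.
Round up to the next whole participant.

n = 22 per group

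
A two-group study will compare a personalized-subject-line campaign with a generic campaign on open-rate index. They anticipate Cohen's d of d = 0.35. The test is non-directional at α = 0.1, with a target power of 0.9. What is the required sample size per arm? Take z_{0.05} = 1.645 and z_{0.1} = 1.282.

For two independent groups with equal n: n = 2·((z_{α/2} + z_β) / d)².
z_{α/2} + z_β = 1.645 + 1.282 = 2.927.
n = 2 × (2.927 / 0.35)² = 2 × 8.363² = 2 × 69.94 = 139.9.
Round up to the next whole participant.

n = 140 per group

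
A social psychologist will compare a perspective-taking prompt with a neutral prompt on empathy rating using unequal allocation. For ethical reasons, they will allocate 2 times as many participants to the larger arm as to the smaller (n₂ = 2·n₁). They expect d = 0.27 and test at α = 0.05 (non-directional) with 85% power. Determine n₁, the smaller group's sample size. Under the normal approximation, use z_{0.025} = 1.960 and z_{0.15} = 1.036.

With allocation ratio k = n₂/n₁ = 2, Var(x̄₁−x̄₂) = σ²(1/n₁ + 1/(k·n₁)) = σ²·(k+1)/(k·n₁).
So n₁ = (1 + 1/k)·((z_{α/2} + z_β)/d)² = 1.500 × (2.996/0.27)².
n₁ = 1.500 × 123.13 = 184.7.
Round up: n₁ = 185, giving n₂ = 2 × 185 = 370.

n₁ = 185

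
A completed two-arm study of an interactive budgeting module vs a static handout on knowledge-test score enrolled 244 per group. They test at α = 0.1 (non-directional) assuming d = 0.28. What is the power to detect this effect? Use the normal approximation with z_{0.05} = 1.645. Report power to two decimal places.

For two equal groups, power = Φ(d·√(n/2) − z_{α/2}).
d·√(n/2) = 0.28 × √(244/2) = 0.28 × 11.045 = 3.093.
z_β = 3.093 − 1.645 = 1.448.
Power = Φ(1.448) = 0.926.

power ≈ 0.93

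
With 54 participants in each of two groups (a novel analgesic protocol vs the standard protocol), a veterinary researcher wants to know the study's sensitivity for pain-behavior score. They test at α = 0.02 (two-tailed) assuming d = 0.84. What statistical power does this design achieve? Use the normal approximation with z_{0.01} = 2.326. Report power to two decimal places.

For two equal groups, power = Φ(d·√(n/2) − z_{α/2}).
d·√(n/2) = 0.84 × √(54/2) = 0.84 × 5.196 = 4.365.
z_β = 4.365 − 2.326 = 2.039.
Power = Φ(2.039) = 0.979.

power ≈ 0.98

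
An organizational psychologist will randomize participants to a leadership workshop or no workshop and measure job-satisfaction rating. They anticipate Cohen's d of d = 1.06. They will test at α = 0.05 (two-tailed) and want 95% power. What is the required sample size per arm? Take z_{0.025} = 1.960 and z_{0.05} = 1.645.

n = 24 per group

For two independent groups with equal n: n = 2·((z_{α/2} + z_β) / d)².
z_{α/2} + z_β = 1.960 + 1.645 = 3.605.
n = 2 × (3.605 / 1.06)² = 2 × 3.401² = 2 × 11.57 = 23.1.
Round up to the next whole participant.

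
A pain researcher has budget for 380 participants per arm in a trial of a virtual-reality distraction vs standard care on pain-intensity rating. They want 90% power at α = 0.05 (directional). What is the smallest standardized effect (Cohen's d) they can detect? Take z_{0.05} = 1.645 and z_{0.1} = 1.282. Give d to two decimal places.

d_min ≈ 0.21

For two independent groups of n = 380 each: d_min = (z_{α} + z_β)·√(2/n).
z-sum = 1.645 + 1.282 = 2.927.
d_min = 2.927 × √(2/380) = 2.927 × 0.0725 = 0.212.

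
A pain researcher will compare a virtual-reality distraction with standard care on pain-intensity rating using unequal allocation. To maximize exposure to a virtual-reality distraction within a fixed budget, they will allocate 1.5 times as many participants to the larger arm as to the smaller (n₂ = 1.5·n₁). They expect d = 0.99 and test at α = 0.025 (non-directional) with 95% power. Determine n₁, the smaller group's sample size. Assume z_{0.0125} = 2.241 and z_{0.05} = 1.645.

With allocation ratio k = n₂/n₁ = 1.5, Var(x̄₁−x̄₂) = σ²(1/n₁ + 1/(k·n₁)) = σ²·(k+1)/(k·n₁).
So n₁ = (1 + 1/k)·((z_{α/2} + z_β)/d)² = 1.667 × (3.886/0.99)².
n₁ = 1.667 × 15.41 = 25.7.
Round up: n₁ = 26, giving n₂ = 1.5 × 26 = 39.

n₁ = 26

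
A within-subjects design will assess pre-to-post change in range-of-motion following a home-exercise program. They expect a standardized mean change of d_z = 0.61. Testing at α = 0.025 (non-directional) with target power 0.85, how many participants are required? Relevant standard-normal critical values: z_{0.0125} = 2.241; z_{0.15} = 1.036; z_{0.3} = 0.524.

n = 29 pairs

For a paired (one-sample on differences) test: n = ((z_{α/2} + z_β) / d)².
z_{α/2} + z_β = 2.241 + 1.036 = 3.277.
n = (3.277 / 0.61)² = 5.372² = 28.86.
Round up.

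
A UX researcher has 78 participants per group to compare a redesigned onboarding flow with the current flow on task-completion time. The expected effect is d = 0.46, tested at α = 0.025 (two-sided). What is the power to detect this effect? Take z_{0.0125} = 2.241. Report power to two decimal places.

power ≈ 0.74

For two equal groups, power = Φ(d·√(n/2) − z_{α/2}).
d·√(n/2) = 0.46 × √(78/2) = 0.46 × 6.245 = 2.873.
z_β = 2.873 − 2.241 = 0.632.
Power = Φ(0.632) = 0.736.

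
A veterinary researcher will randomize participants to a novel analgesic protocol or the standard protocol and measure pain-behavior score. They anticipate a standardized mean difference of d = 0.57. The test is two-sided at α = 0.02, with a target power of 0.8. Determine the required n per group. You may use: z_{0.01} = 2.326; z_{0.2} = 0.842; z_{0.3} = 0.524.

For two independent groups with equal n: n = 2·((z_{α/2} + z_β) / d)².
z_{α/2} + z_β = 2.326 + 0.842 = 3.168.
n = 2 × (3.168 / 0.57)² = 2 × 5.558² = 2 × 30.89 = 61.8.
Round up to the next whole participant.

n = 62 per group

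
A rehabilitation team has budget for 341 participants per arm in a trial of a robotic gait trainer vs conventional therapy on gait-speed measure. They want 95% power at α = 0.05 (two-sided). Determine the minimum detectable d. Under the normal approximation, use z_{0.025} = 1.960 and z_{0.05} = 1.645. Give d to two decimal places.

d_min ≈ 0.28

For two independent groups of n = 341 each: d_min = (z_{α/2} + z_β)·√(2/n).
z-sum = 1.960 + 1.645 = 3.605.
d_min = 3.605 × √(2/341) = 3.605 × 0.0766 = 0.276.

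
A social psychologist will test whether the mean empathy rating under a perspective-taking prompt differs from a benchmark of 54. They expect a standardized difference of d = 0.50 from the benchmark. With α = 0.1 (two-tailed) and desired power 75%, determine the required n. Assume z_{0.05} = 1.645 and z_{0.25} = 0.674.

For a one-sample test: n = ((z_{α/2} + z_β) / d)².
z_{α/2} + z_β = 1.645 + 0.674 = 2.319.
n = (2.319 / 0.50)² = 4.638² = 21.51.
Round up.

n = 22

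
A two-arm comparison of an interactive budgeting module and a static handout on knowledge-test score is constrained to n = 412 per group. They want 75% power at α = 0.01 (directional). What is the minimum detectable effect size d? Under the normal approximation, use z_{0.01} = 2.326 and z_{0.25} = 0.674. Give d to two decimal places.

d_min ≈ 0.21

For two independent groups of n = 412 each: d_min = (z_{α} + z_β)·√(2/n).
z-sum = 2.326 + 0.674 = 3.000.
d_min = 3.000 × √(2/412) = 3.000 × 0.0697 = 0.209.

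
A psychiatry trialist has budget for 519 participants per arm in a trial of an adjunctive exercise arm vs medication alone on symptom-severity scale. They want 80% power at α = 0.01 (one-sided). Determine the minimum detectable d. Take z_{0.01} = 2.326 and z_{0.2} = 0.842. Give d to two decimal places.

d_min ≈ 0.20

For two independent groups of n = 519 each: d_min = (z_{α} + z_β)·√(2/n).
z-sum = 2.326 + 0.842 = 3.168.
d_min = 3.168 × √(2/519) = 3.168 × 0.0621 = 0.197.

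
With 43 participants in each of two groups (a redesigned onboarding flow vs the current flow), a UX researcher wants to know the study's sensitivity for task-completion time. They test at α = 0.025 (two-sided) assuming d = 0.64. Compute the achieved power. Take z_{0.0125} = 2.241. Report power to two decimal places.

For two equal groups, power = Φ(d·√(n/2) − z_{α/2}).
d·√(n/2) = 0.64 × √(43/2) = 0.64 × 4.637 = 2.968.
z_β = 2.968 − 2.241 = 0.727.
Power = Φ(0.727) = 0.766.

power ≈ 0.77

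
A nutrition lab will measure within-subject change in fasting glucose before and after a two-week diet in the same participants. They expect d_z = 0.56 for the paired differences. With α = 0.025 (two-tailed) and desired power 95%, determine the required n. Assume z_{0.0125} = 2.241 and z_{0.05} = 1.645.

n = 49 pairs

For a paired (one-sample on differences) test: n = ((z_{α/2} + z_β) / d)².
z_{α/2} + z_β = 2.241 + 1.645 = 3.886.
n = (3.886 / 0.56)² = 6.939² = 48.15.
Round up.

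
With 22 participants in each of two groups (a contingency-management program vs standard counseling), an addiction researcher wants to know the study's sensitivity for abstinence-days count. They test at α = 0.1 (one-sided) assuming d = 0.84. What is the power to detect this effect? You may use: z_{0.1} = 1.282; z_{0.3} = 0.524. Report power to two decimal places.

For two equal groups, power = Φ(d·√(n/2) − z_{α}).
d·√(n/2) = 0.84 × √(22/2) = 0.84 × 3.317 = 2.786.
z_β = 2.786 − 1.282 = 1.504.
Power = Φ(1.504) = 0.934.

power ≈ 0.93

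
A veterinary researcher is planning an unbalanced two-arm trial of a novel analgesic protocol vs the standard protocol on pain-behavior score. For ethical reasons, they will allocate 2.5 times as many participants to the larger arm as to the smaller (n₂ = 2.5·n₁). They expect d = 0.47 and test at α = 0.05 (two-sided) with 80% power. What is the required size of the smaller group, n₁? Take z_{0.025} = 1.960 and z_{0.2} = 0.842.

With allocation ratio k = n₂/n₁ = 2.5, Var(x̄₁−x̄₂) = σ²(1/n₁ + 1/(k·n₁)) = σ²·(k+1)/(k·n₁).
So n₁ = (1 + 1/k)·((z_{α/2} + z_β)/d)² = 1.400 × (2.802/0.47)².
n₁ = 1.400 × 35.54 = 49.8.
Round up: n₁ = 50, giving n₂ = 2.5 × 50 = 125.

n₁ = 50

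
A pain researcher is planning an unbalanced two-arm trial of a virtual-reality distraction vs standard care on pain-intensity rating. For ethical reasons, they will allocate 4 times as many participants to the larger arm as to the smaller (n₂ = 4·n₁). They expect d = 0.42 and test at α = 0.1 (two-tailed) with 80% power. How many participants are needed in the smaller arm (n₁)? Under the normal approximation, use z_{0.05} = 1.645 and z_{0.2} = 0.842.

With allocation ratio k = n₂/n₁ = 4, Var(x̄₁−x̄₂) = σ²(1/n₁ + 1/(k·n₁)) = σ²·(k+1)/(k·n₁).
So n₁ = (1 + 1/k)·((z_{α/2} + z_β)/d)² = 1.250 × (2.487/0.42)².
n₁ = 1.250 × 35.06 = 43.8.
Round up: n₁ = 44, giving n₂ = 4 × 44 = 176.

n₁ = 44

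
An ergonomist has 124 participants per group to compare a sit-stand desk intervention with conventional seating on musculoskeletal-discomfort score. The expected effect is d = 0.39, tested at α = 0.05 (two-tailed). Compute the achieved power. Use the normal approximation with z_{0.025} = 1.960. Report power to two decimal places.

power ≈ 0.87

For two equal groups, power = Φ(d·√(n/2) − z_{α/2}).
d·√(n/2) = 0.39 × √(124/2) = 0.39 × 7.874 = 3.071.
z_β = 3.071 − 1.960 = 1.111.
Power = Φ(1.111) = 0.867.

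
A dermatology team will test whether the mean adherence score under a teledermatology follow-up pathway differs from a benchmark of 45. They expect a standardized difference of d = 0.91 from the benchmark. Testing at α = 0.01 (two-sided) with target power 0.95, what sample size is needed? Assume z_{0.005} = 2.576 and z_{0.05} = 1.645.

For a one-sample test: n = ((z_{α/2} + z_β) / d)².
z_{α/2} + z_β = 2.576 + 1.645 = 4.221.
n = (4.221 / 0.91)² = 4.638² = 21.52.
Round up.

n = 22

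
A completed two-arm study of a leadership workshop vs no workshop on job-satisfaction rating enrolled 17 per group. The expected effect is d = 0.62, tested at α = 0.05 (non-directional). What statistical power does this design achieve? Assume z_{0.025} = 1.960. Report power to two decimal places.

power ≈ 0.44

For two equal groups, power = Φ(d·√(n/2) − z_{α/2}).
d·√(n/2) = 0.62 × √(17/2) = 0.62 × 2.915 = 1.808.
z_β = 1.808 − 1.960 = -0.152.
Power = Φ(-0.152) = 0.439.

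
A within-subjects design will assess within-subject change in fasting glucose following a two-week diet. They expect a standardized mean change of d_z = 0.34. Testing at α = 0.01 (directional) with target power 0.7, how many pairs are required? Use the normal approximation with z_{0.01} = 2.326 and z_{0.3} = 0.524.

n = 71 pairs

For a paired (one-sample on differences) test: n = ((z_{α} + z_β) / d)².
z_{α} + z_β = 2.326 + 0.524 = 2.850.
n = (2.850 / 0.34)² = 8.382² = 70.26.
Round up.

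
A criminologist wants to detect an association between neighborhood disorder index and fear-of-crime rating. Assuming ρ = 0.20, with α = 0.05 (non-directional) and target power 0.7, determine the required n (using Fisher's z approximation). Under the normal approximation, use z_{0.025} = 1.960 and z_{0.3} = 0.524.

n = 154

Fisher's z: C = ½·ln((1+r)/(1−r)) = ½·ln(1.5000) = 0.2027.
n = ((z_{α/2} + z_β)/C)² + 3.
(1.960 + 0.524) / 0.2027 = 2.484 / 0.2027 = 12.255.
n = 12.255² + 3 = 150.17 + 3 = 153.2.
Round up.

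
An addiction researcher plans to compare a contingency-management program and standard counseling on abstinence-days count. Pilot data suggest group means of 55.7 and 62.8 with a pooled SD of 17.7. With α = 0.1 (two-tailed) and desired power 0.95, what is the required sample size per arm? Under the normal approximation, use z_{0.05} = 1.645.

n = 135 per group

Cohen's d = |M₁ − M₂| / SD_pooled = |55.7 − 62.8| / 17.7 = 7.1 / 17.7 = 0.401.
For two independent groups with equal n: n = 2·((z_{α/2} + z_β) / d)².
z_{α/2} + z_β = 1.645 + 1.645 = 3.290.
n = 2 × (3.290 / 0.401)² = 2 × 8.204² = 2 × 67.31 = 134.6.
Round up to the next whole participant.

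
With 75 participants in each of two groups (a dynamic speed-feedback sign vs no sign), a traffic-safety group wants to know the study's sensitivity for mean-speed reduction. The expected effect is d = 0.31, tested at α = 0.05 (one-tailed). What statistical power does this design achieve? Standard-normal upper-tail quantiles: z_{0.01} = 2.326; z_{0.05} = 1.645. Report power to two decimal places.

power ≈ 0.60

For two equal groups, power = Φ(d·√(n/2) − z_{α}).
d·√(n/2) = 0.31 × √(75/2) = 0.31 × 6.124 = 1.898.
z_β = 1.898 − 1.645 = 0.253.
Power = Φ(0.253) = 0.600.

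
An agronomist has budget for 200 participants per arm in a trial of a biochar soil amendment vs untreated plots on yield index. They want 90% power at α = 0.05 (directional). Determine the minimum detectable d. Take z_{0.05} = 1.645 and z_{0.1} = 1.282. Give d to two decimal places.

d_min ≈ 0.29

For two independent groups of n = 200 each: d_min = (z_{α} + z_β)·√(2/n).
z-sum = 1.645 + 1.282 = 2.927.
d_min = 2.927 × √(2/200) = 2.927 × 0.1000 = 0.293.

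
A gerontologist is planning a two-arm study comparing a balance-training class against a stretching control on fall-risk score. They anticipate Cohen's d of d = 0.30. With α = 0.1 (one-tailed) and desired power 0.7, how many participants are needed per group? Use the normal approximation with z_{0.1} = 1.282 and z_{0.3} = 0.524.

For two independent groups with equal n: n = 2·((z_{α} + z_β) / d)².
z_{α} + z_β = 1.282 + 0.524 = 1.806.
n = 2 × (1.806 / 0.30)² = 2 × 6.020² = 2 × 36.24 = 72.5.
Round up to the next whole participant.

n = 73 per group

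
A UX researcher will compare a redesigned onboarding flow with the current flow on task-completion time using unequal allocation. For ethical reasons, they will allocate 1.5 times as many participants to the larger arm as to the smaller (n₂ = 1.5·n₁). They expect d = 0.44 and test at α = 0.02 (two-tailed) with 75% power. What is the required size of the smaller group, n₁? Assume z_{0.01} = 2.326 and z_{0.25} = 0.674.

n₁ = 78

With allocation ratio k = n₂/n₁ = 1.5, Var(x̄₁−x̄₂) = σ²(1/n₁ + 1/(k·n₁)) = σ²·(k+1)/(k·n₁).
So n₁ = (1 + 1/k)·((z_{α/2} + z_β)/d)² = 1.667 × (3.000/0.44)².
n₁ = 1.667 × 46.49 = 77.5.
Round up: n₁ = 78, giving n₂ = 1.5 × 78 = 117.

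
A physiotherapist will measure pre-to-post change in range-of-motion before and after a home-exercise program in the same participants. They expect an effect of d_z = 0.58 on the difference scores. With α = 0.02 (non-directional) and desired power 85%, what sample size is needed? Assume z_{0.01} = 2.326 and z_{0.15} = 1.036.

For a paired (one-sample on differences) test: n = ((z_{α/2} + z_β) / d)².
z_{α/2} + z_β = 2.326 + 1.036 = 3.362.
n = (3.362 / 0.58)² = 5.797² = 33.60.
Round up.

n = 34 pairs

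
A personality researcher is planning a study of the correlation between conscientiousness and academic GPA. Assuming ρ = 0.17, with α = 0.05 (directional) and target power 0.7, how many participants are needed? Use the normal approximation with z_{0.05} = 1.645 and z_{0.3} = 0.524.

n = 163

Fisher's z: C = ½·ln((1+r)/(1−r)) = ½·ln(1.4096) = 0.1717.
n = ((z_{α} + z_β)/C)² + 3.
(1.645 + 0.524) / 0.1717 = 2.169 / 0.1717 = 12.632.
n = 12.632² + 3 = 159.58 + 3 = 162.6.
Round up.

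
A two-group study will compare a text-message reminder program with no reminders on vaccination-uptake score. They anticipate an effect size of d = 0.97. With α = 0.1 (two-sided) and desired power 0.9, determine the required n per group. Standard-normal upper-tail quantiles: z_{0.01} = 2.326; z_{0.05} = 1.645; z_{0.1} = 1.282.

n = 19 per group

For two independent groups with equal n: n = 2·((z_{α/2} + z_β) / d)².
z_{α/2} + z_β = 1.645 + 1.282 = 2.927.
n = 2 × (2.927 / 0.97)² = 2 × 3.018² = 2 × 9.11 = 18.2.
Round up to the next whole participant.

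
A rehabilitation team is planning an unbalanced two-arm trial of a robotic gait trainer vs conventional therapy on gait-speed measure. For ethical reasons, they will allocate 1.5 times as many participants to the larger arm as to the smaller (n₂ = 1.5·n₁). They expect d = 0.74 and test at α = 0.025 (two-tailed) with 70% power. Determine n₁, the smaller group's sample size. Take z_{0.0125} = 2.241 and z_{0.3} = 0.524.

n₁ = 24

With allocation ratio k = n₂/n₁ = 1.5, Var(x̄₁−x̄₂) = σ²(1/n₁ + 1/(k·n₁)) = σ²·(k+1)/(k·n₁).
So n₁ = (1 + 1/k)·((z_{α/2} + z_β)/d)² = 1.667 × (2.765/0.74)².
n₁ = 1.667 × 13.96 = 23.3.
Round up: n₁ = 24, giving n₂ = 1.5 × 24 = 36.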